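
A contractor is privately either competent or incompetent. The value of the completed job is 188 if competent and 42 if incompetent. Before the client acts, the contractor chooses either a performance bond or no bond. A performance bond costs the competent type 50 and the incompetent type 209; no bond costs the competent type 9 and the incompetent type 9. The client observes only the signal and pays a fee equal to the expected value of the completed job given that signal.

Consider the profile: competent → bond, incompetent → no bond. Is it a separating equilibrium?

If types separate, bond earns payment 188 and no bond earns 42.
Competent: bond gives 188 − 50 = 138; no bond gives 42 − 9 = 33. No deviation. ✓
Incompetent: no bond gives 42 − 9 = 33; bond gives 188 − 209 = -21. No deviation. ✓
Neither type gains from mimicking the other.

Yes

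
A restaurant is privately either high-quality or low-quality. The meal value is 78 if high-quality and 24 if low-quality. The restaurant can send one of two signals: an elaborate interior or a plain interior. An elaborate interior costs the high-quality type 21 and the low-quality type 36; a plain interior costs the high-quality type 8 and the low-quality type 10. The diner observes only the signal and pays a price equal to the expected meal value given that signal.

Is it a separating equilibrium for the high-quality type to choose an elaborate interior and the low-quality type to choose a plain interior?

No

If types separate, elaborate interior earns payment 78 and plain interior earns 24.
High-quality: elaborate interior gives 78 − 21 = 57; plain interior gives 24 − 8 = 16. No deviation. ✓
Low-quality: plain interior gives 24 − 10 = 14; elaborate interior gives 78 − 36 = 42. Would deviate. ✗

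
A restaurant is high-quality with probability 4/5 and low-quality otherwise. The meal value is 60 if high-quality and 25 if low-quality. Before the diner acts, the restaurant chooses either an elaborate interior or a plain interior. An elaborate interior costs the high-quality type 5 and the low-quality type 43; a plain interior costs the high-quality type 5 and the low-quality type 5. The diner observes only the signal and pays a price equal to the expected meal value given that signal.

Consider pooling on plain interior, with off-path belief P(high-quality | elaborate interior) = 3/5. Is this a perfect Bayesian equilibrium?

Yes

On the equilibrium path (plain interior) the diner holds the prior 4/5 and pays 4/5·60 + 1/5·25 = 53. Off-path (elaborate interior) belief 3/5 gives 3/5·60 + 2/5·25 = 46.
High-quality: plain interior gives 53 − 5 = 48; elaborate interior gives 46 − 5 = 41. Stays. ✓
Low-quality: plain interior gives 53 − 5 = 48; elaborate interior gives 46 − 43 = 3. Stays. ✓
Beliefs are Bayes-consistent on-path and both types best-respond.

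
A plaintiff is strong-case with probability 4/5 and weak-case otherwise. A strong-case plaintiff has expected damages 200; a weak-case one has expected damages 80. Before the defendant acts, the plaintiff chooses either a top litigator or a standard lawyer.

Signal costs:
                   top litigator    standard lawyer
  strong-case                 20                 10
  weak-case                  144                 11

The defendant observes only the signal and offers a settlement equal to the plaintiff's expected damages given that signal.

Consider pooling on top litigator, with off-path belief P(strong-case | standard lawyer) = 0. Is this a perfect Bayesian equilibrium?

At the pooled signal (top litigator) the defendant holds the prior 4/5 and pays 4/5·200 + 1/5·80 = 176. Off-path (standard lawyer) belief 0 gives 0·200 + 1·80 = 80.
Strong-case: top litigator gives 176 − 20 = 156; standard lawyer gives 80 − 10 = 70. Stays. ✓
Weak-case: top litigator gives 176 − 144 = 32; standard lawyer gives 80 − 11 = 69. Deviates. ✗

No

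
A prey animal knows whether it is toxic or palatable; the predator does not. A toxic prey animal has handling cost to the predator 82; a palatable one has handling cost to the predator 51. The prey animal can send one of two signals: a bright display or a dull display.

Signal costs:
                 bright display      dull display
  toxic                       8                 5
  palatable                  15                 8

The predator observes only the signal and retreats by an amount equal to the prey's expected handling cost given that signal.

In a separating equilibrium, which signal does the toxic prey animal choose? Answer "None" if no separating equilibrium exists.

Try toxic → bright display, palatable → dull display:
  If types separate, bright display earns payment 82 and dull display earns 51.
  Toxic: bright display gives 82 − 8 = 74; dull display gives 51 − 5 = 46. No deviation. ✓
  Palatable: dull display gives 51 − 8 = 43; bright display gives 82 − 15 = 67. Would deviate. ✗
Try toxic → dull display, palatable → bright display:
  If types separate, dull display earns payment 82 and bright display earns 51.
  Toxic: dull display gives 82 − 5 = 77; bright display gives 51 − 8 = 43. No deviation. ✓
  Palatable: bright display gives 51 − 15 = 36; dull display gives 82 − 8 = 74. Would deviate. ✗
Neither assignment is incentive-compatible.

None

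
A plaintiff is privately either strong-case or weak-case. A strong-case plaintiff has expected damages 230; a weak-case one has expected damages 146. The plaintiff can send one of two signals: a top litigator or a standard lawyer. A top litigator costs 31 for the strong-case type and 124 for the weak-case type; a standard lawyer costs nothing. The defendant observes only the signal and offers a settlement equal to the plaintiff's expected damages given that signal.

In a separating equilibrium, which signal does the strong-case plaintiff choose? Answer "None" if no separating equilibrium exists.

top litigator

Try strong-case → top litigator, weak-case → standard lawyer:
  If types separate, top litigator earns payment 230 and standard lawyer earns 146.
  Strong-case: top litigator gives 230 − 31 = 199; standard lawyer gives 146 − 0 = 146. No deviation. ✓
  Weak-case: standard lawyer gives 146 − 0 = 146; top litigator gives 230 − 124 = 106. No deviation. ✓
Both hold — the strong-case type sends top litigator.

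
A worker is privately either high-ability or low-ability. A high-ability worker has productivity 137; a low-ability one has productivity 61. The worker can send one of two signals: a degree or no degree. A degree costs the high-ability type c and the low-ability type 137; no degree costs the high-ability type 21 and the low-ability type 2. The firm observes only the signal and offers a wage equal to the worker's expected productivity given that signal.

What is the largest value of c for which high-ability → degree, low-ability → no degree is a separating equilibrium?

97

Under separation: degree → high-ability (pays 137); no degree → low-ability (pays 61).
Low-ability: 61 − 2 = 59 ≥ 137 − 137 = 0. Holds regardless of c. ✓
High-ability: 137 − c ≥ 61 − 21, so c ≤ 137 − 40 = 97.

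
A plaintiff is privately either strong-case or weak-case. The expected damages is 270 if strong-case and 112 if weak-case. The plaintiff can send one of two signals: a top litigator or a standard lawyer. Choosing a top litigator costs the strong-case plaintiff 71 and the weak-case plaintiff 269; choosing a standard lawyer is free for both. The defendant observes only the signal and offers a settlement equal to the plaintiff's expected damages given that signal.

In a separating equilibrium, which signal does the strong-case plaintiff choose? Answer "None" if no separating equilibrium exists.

Try strong-case → top litigator, weak-case → standard lawyer:
  If types separate, top litigator earns payment 270 and standard lawyer earns 112.
  Strong-case: top litigator gives 270 − 71 = 199; standard lawyer gives 112 − 0 = 112. No deviation. ✓
  Weak-case: standard lawyer gives 112 − 0 = 112; top litigator gives 270 − 269 = 1. No deviation. ✓
Both hold — the strong-case type sends top litigator.

top litigator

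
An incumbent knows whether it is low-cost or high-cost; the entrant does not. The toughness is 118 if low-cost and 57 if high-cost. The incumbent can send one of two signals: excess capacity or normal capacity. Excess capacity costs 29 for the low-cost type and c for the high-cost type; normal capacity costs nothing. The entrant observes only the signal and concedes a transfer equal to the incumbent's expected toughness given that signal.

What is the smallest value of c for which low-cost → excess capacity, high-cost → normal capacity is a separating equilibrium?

Under separation: excess capacity → low-cost (pays 118); normal capacity → high-cost (pays 57).
Low-cost: 118 − 29 = 89 ≥ 57 − 0 = 57. Holds regardless of c. ✓
High-cost: 57 − 0 ≥ 118 − c, so c ≥ 118 − 57 = 61.

61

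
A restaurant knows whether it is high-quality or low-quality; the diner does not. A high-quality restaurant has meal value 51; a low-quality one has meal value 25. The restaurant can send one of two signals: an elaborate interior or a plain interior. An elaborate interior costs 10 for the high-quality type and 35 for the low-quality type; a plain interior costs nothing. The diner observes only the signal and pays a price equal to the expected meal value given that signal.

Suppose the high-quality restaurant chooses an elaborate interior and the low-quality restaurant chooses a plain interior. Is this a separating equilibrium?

Yes

Under separation the diner infers type exactly: elaborate interior → high-quality (pays 51), plain interior → low-quality (pays 25).
High-quality: elaborate interior gives 51 − 10 = 41; plain interior gives 25 − 0 = 25. No deviation. ✓
Low-quality: plain interior gives 25 − 0 = 25; elaborate interior gives 51 − 35 = 16. No deviation. ✓
Both incentive constraints hold.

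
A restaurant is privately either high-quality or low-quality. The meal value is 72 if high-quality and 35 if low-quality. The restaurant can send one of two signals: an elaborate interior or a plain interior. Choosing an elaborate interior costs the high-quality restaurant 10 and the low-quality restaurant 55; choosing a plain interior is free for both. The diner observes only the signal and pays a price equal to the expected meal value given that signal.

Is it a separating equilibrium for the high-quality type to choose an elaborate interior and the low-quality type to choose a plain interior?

If types separate, elaborate interior earns payment 72 and plain interior earns 35.
High-quality: elaborate interior gives 72 − 10 = 62; plain interior gives 35 − 0 = 35. No deviation. ✓
Low-quality: plain interior gives 35 − 0 = 35; elaborate interior gives 72 − 55 = 17. No deviation. ✓
Neither type gains from mimicking the other.

Yes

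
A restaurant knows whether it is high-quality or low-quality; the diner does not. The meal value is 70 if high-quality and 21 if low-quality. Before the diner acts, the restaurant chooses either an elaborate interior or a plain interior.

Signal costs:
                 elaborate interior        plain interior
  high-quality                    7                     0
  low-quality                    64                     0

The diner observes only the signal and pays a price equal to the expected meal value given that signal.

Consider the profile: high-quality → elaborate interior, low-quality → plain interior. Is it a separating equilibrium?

Under separation the diner infers type exactly: elaborate interior → high-quality (pays 70), plain interior → low-quality (pays 21).
High-quality: elaborate interior gives 70 − 7 = 63; plain interior gives 21 − 0 = 21. No deviation. ✓
Low-quality: plain interior gives 21 − 0 = 21; elaborate interior gives 70 − 64 = 6. No deviation. ✓
Both incentive constraints hold.

Yes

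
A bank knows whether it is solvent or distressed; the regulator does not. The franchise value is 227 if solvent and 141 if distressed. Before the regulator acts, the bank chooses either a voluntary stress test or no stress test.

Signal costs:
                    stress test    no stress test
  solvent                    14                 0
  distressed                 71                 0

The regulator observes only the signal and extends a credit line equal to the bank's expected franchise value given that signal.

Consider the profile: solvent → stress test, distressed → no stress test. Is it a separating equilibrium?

If types separate, stress test earns payment 227 and no stress test earns 141.
Solvent: stress test gives 227 − 14 = 213; no stress test gives 141 − 0 = 141. No deviation. ✓
Distressed: no stress test gives 141 − 0 = 141; stress test gives 227 − 71 = 156. Would deviate. ✗

No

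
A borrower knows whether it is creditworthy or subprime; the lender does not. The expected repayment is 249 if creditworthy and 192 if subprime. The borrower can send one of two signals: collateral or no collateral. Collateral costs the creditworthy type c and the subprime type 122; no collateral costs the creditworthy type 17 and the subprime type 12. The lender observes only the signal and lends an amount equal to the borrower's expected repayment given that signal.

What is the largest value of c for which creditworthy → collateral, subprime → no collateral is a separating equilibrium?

Under separation: collateral → creditworthy (pays 249); no collateral → subprime (pays 192).
Subprime: 192 − 12 = 180 ≥ 249 − 122 = 127. Holds regardless of c. ✓
Creditworthy: 249 − c ≥ 192 − 17, so c ≤ 249 − 175 = 74.

74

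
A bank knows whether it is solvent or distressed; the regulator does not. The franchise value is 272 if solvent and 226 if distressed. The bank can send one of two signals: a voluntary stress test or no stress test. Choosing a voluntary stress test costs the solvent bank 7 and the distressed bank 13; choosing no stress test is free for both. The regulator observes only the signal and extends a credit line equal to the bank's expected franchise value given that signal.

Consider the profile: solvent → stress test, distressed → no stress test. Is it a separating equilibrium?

If types separate, stress test earns payment 272 and no stress test earns 226.
Solvent: stress test gives 272 − 7 = 265; no stress test gives 226 − 0 = 226. No deviation. ✓
Distressed: no stress test gives 226 − 0 = 226; stress test gives 272 − 13 = 259. Would deviate. ✗

No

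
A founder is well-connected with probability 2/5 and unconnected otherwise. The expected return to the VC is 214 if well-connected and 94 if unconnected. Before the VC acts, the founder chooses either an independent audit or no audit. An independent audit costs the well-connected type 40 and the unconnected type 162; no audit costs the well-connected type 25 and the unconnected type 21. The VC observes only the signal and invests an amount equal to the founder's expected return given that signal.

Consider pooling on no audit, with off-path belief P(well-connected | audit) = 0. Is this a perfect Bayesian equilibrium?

At the pooled signal (no audit) the VC holds the prior 2/5 and pays 2/5·214 + 3/5·94 = 142. Off-path (audit) belief 0 gives 0·214 + 1·94 = 94.
Well-connected: no audit gives 142 − 25 = 117; audit gives 94 − 40 = 54. Stays. ✓
Unconnected: no audit gives 142 − 21 = 121; audit gives 94 − 162 = -68. Stays. ✓

Yes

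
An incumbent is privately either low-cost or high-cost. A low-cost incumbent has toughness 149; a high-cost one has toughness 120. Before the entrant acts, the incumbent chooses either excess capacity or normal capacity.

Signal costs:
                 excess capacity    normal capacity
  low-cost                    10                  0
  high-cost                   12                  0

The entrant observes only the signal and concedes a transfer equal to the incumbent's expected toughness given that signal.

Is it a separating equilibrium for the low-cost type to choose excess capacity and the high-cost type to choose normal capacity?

No

Under separation the entrant infers type exactly: excess capacity → low-cost (pays 149), normal capacity → high-cost (pays 120).
Low-cost: excess capacity gives 149 − 10 = 139; normal capacity gives 120 − 0 = 120. No deviation. ✓
High-cost: normal capacity gives 120 − 0 = 120; excess capacity gives 149 − 12 = 137. Would deviate. ✗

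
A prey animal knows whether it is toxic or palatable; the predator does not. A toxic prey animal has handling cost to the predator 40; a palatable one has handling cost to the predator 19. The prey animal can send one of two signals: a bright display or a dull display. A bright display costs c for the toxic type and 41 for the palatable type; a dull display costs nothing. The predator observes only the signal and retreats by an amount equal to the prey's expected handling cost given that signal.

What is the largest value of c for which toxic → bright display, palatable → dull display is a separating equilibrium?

Under separation: bright display → toxic (pays 40); dull display → palatable (pays 19).
Palatable: 19 − 0 = 19 ≥ 40 − 41 = -1. Holds regardless of c. ✓
Toxic: 40 − c ≥ 19 − 0, so c ≤ 40 − 19 = 21.

21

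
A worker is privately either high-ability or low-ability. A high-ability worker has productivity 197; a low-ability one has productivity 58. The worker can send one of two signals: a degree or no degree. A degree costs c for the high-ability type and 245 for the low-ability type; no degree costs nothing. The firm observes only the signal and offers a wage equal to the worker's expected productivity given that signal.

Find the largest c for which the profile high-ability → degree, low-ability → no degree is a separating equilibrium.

139

Under separation: degree → high-ability (pays 197); no degree → low-ability (pays 58).
Low-ability: 58 − 0 = 58 ≥ 197 − 245 = -48. Holds regardless of c. ✓
High-ability: 197 − c ≥ 58 − 0, so c ≤ 197 − 58 = 139.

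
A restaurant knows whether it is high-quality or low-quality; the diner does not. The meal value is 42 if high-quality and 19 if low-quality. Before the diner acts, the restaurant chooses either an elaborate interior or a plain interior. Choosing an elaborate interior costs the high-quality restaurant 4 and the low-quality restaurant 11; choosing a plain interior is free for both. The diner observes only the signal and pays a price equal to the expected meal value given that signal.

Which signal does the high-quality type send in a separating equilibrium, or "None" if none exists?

None

Try high-quality → elaborate interior, low-quality → plain interior:
  Under separation the diner infers type exactly: elaborate interior → high-quality (pays 42), plain interior → low-quality (pays 19).
  High-quality: elaborate interior gives 42 − 4 = 38; plain interior gives 19 − 0 = 19. No deviation. ✓
  Low-quality: plain interior gives 19 − 0 = 19; elaborate interior gives 42 − 11 = 31. Would deviate. ✗
Try high-quality → plain interior, low-quality → elaborate interior:
  Under separation the diner infers type exactly: plain interior → high-quality (pays 42), elaborate interior → low-quality (pays 19).
  High-quality: plain interior gives 42 − 0 = 42; elaborate interior gives 19 − 4 = 15. No deviation. ✓
  Low-quality: elaborate interior gives 19 − 11 = 8; plain interior gives 42 − 0 = 42. Would deviate. ✗
Neither assignment is incentive-compatible.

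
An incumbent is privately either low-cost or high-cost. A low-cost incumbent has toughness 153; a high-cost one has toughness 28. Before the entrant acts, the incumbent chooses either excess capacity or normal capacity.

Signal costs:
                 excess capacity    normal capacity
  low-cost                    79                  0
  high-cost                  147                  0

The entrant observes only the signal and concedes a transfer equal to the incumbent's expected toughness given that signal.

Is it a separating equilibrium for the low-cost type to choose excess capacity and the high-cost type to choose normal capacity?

Under separation the entrant infers type exactly: excess capacity → low-cost (pays 153), normal capacity → high-cost (pays 28).
Low-cost: excess capacity gives 153 − 79 = 74; normal capacity gives 28 − 0 = 28. No deviation. ✓
High-cost: normal capacity gives 28 − 0 = 28; excess capacity gives 153 − 147 = 6. No deviation. ✓
Neither type gains from mimicking the other.

Yes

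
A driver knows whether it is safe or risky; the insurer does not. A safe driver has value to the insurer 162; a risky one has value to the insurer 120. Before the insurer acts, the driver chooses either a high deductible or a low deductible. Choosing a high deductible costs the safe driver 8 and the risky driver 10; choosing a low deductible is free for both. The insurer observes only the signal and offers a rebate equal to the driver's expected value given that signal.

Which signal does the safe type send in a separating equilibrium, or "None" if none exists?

None

Try safe → high deductible, risky → low deductible:
  Under separation the insurer infers type exactly: high deductible → safe (pays 162), low deductible → risky (pays 120).
  Safe: high deductible gives 162 − 8 = 154; low deductible gives 120 − 0 = 120. No deviation. ✓
  Risky: low deductible gives 120 − 0 = 120; high deductible gives 162 − 10 = 152. Would deviate. ✗
Try safe → low deductible, risky → high deductible:
  Under separation the insurer infers type exactly: low deductible → safe (pays 162), high deductible → risky (pays 120).
  Safe: low deductible gives 162 − 0 = 162; high deductible gives 120 − 8 = 112. No deviation. ✓
  Risky: high deductible gives 120 − 10 = 110; low deductible gives 162 − 0 = 162. Would deviate. ✗
Neither assignment is incentive-compatible.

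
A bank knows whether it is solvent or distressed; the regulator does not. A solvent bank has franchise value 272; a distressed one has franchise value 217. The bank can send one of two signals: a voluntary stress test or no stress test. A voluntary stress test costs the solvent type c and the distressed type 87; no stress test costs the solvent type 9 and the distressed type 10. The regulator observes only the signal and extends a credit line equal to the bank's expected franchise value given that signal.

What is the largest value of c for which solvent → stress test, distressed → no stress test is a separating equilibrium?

64

Under separation: stress test → solvent (pays 272); no stress test → distressed (pays 217).
Distressed: 217 − 10 = 207 ≥ 272 − 87 = 185. Holds regardless of c. ✓
Solvent: 272 − c ≥ 217 − 9, so c ≤ 272 − 208 = 64.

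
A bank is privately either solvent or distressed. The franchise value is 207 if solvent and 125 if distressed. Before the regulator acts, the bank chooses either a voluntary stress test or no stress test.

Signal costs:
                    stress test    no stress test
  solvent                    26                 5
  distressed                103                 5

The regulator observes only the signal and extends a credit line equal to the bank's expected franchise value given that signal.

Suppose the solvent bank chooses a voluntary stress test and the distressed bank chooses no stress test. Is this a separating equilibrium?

Yes

If types separate, stress test earns payment 207 and no stress test earns 125.
Solvent: stress test gives 207 − 26 = 181; no stress test gives 125 − 5 = 120. No deviation. ✓
Distressed: no stress test gives 125 − 5 = 120; stress test gives 207 − 103 = 104. No deviation. ✓
Both incentive constraints hold.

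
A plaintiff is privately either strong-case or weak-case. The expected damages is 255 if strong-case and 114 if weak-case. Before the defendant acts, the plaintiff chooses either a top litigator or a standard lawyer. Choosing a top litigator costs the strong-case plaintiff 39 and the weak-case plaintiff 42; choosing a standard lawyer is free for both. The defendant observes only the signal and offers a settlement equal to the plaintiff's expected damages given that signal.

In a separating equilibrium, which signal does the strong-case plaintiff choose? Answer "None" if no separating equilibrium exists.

Try strong-case → top litigator, weak-case → standard lawyer:
  If types separate, top litigator earns payment 255 and standard lawyer earns 114.
  Strong-case: top litigator gives 255 − 39 = 216; standard lawyer gives 114 − 0 = 114. No deviation. ✓
  Weak-case: standard lawyer gives 114 − 0 = 114; top litigator gives 255 − 42 = 213. Would deviate. ✗
Try strong-case → standard lawyer, weak-case → top litigator:
  If types separate, standard lawyer earns payment 255 and top litigator earns 114.
  Strong-case: standard lawyer gives 255 − 0 = 255; top litigator gives 114 − 39 = 75. No deviation. ✓
  Weak-case: top litigator gives 114 − 42 = 72; standard lawyer gives 255 − 0 = 255. Would deviate. ✗
Neither assignment is incentive-compatible.

None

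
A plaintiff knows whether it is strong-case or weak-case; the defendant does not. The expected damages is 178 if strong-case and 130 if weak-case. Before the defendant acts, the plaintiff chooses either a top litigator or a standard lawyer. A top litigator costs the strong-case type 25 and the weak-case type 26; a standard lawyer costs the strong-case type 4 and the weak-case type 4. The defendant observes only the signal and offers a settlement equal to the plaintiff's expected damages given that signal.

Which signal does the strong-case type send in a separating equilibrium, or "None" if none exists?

None

Try strong-case → top litigator, weak-case → standard lawyer:
  If types separate, top litigator earns payment 178 and standard lawyer earns 130.
  Strong-case: top litigator gives 178 − 25 = 153; standard lawyer gives 130 − 4 = 126. No deviation. ✓
  Weak-case: standard lawyer gives 130 − 4 = 126; top litigator gives 178 − 26 = 152. Would deviate. ✗
Try strong-case → standard lawyer, weak-case → top litigator:
  If types separate, standard lawyer earns payment 178 and top litigator earns 130.
  Strong-case: standard lawyer gives 178 − 4 = 174; top litigator gives 130 − 25 = 105. No deviation. ✓
  Weak-case: top litigator gives 130 − 26 = 104; standard lawyer gives 178 − 4 = 174. Would deviate. ✗
Neither assignment is incentive-compatible.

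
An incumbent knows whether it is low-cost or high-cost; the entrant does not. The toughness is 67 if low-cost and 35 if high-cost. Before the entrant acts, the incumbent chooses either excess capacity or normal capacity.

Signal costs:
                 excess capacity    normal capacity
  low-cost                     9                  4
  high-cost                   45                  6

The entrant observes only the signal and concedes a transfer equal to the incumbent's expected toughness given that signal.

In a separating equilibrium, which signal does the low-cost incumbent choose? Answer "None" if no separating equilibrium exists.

Try low-cost → excess capacity, high-cost → normal capacity:
  If types separate, excess capacity earns payment 67 and normal capacity earns 35.
  Low-cost: excess capacity gives 67 − 9 = 58; normal capacity gives 35 − 4 = 31. No deviation. ✓
  High-cost: normal capacity gives 35 − 6 = 29; excess capacity gives 67 − 45 = 22. No deviation. ✓
Both hold — the low-cost type sends excess capacity.

excess capacity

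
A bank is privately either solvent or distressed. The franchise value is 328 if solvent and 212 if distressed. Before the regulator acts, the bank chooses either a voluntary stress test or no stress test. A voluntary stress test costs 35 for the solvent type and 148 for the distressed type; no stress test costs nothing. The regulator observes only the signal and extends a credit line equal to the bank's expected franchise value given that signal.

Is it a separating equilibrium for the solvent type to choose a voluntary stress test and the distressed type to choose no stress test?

Yes

If types separate, stress test earns payment 328 and no stress test earns 212.
Solvent: stress test gives 328 − 35 = 293; no stress test gives 212 − 0 = 212. No deviation. ✓
Distressed: no stress test gives 212 − 0 = 212; stress test gives 328 − 148 = 180. No deviation. ✓
Neither type gains from mimicking the other.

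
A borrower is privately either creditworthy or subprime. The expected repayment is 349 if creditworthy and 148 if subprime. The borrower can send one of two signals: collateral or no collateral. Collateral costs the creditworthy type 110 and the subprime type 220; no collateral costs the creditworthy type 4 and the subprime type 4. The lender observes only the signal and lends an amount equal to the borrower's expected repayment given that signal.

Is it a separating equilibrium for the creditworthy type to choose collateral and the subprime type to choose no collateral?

Yes

Under separation the lender infers type exactly: collateral → creditworthy (pays 349), no collateral → subprime (pays 148).
Creditworthy: collateral gives 349 − 110 = 239; no collateral gives 148 − 4 = 144. No deviation. ✓
Subprime: no collateral gives 148 − 4 = 144; collateral gives 349 − 220 = 129. No deviation. ✓
Both incentive constraints hold.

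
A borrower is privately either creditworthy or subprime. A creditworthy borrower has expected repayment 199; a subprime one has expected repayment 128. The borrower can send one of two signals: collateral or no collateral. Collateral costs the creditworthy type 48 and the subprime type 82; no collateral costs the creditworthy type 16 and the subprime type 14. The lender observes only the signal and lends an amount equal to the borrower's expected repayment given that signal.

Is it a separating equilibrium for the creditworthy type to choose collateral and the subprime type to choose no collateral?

If types separate, collateral earns payment 199 and no collateral earns 128.
Creditworthy: collateral gives 199 − 48 = 151; no collateral gives 128 − 16 = 112. No deviation. ✓
Subprime: no collateral gives 128 − 14 = 114; collateral gives 199 − 82 = 117. Would deviate. ✗

No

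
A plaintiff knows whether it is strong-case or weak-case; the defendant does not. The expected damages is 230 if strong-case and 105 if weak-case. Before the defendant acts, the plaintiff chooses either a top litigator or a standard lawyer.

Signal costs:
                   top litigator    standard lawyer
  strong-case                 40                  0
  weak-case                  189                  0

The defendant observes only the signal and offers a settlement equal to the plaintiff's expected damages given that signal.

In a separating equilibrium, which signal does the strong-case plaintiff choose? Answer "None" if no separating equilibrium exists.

Try strong-case → top litigator, weak-case → standard lawyer:
  If types separate, top litigator earns payment 230 and standard lawyer earns 105.
  Strong-case: top litigator gives 230 − 40 = 190; standard lawyer gives 105 − 0 = 105. No deviation. ✓
  Weak-case: standard lawyer gives 105 − 0 = 105; top litigator gives 230 − 189 = 41. No deviation. ✓
Both hold — the strong-case type sends top litigator.

top litigator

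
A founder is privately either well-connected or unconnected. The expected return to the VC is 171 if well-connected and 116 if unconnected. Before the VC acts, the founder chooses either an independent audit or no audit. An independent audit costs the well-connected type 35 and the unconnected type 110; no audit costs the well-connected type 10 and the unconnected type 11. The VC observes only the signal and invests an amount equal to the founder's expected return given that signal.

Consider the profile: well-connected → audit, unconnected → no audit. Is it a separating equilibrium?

Yes

Under separation the VC infers type exactly: audit → well-connected (pays 171), no audit → unconnected (pays 116).
Well-connected: audit gives 171 − 35 = 136; no audit gives 116 − 10 = 106. No deviation. ✓
Unconnected: no audit gives 116 − 11 = 105; audit gives 171 − 110 = 61. No deviation. ✓
Both incentive constraints hold.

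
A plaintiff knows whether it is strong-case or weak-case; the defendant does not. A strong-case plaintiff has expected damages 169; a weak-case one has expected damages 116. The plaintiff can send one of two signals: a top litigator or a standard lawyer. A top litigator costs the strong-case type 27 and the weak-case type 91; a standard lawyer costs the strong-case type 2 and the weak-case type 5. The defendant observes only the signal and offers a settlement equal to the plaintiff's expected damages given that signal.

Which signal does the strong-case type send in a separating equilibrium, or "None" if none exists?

Try strong-case → top litigator, weak-case → standard lawyer:
  If types separate, top litigator earns payment 169 and standard lawyer earns 116.
  Strong-case: top litigator gives 169 − 27 = 142; standard lawyer gives 116 − 2 = 114. No deviation. ✓
  Weak-case: standard lawyer gives 116 − 5 = 111; top litigator gives 169 − 91 = 78. No deviation. ✓
Both hold — the strong-case type sends top litigator.

top litigator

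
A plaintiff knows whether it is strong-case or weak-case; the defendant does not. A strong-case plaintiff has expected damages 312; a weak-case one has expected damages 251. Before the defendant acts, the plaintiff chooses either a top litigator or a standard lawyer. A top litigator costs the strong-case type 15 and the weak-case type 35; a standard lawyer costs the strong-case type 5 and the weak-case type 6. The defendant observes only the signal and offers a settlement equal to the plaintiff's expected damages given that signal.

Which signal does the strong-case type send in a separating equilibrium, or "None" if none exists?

Try strong-case → top litigator, weak-case → standard lawyer:
  Under separation the defendant infers type exactly: top litigator → strong-case (pays 312), standard lawyer → weak-case (pays 251).
  Strong-case: top litigator gives 312 − 15 = 297; standard lawyer gives 251 − 5 = 246. No deviation. ✓
  Weak-case: standard lawyer gives 251 − 6 = 245; top litigator gives 312 − 35 = 277. Would deviate. ✗
Try strong-case → standard lawyer, weak-case → top litigator:
  Under separation the defendant infers type exactly: standard lawyer → strong-case (pays 312), top litigator → weak-case (pays 251).
  Strong-case: standard lawyer gives 312 − 5 = 307; top litigator gives 251 − 15 = 236. No deviation. ✓
  Weak-case: top litigator gives 251 − 35 = 216; standard lawyer gives 312 − 6 = 306. Would deviate. ✗
Neither assignment is incentive-compatible.

None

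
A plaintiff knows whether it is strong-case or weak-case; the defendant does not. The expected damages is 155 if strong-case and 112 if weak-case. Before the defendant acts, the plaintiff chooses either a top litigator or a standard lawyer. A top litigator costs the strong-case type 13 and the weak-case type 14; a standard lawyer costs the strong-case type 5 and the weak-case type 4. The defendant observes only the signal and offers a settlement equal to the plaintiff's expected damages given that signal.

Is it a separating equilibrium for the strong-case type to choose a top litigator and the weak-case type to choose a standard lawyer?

Under separation the defendant infers type exactly: top litigator → strong-case (pays 155), standard lawyer → weak-case (pays 112).
Strong-case: top litigator gives 155 − 13 = 142; standard lawyer gives 112 − 5 = 107. No deviation. ✓
Weak-case: standard lawyer gives 112 − 4 = 108; top litigator gives 155 − 14 = 141. Would deviate. ✗

No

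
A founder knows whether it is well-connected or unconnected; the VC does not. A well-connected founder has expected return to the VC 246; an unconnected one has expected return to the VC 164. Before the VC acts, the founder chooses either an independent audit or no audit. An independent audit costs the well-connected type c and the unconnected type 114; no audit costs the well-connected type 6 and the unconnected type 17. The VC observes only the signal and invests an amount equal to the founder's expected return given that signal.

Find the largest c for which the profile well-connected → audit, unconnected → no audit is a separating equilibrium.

Under separation: audit → well-connected (pays 246); no audit → unconnected (pays 164).
Unconnected: 164 − 17 = 147 ≥ 246 − 114 = 132. Holds regardless of c. ✓
Well-connected: 246 − c ≥ 164 − 6, so c ≤ 246 − 158 = 88.

88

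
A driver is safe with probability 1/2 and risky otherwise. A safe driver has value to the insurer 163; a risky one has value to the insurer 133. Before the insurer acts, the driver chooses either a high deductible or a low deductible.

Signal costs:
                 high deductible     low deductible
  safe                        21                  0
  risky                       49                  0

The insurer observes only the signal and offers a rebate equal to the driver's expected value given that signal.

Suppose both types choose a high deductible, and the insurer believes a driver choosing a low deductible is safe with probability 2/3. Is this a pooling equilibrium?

No

At the pooled signal (high deductible) the insurer holds the prior 1/2 and pays 1/2·163 + 1/2·133 = 148. Off-path (low deductible) belief 2/3 gives 2/3·163 + 1/3·133 = 153.
Safe: high deductible gives 148 − 21 = 127; low deductible gives 153 − 0 = 153. Deviates. ✗
Risky: high deductible gives 148 − 49 = 99; low deductible gives 153 − 0 = 153. Deviates. ✗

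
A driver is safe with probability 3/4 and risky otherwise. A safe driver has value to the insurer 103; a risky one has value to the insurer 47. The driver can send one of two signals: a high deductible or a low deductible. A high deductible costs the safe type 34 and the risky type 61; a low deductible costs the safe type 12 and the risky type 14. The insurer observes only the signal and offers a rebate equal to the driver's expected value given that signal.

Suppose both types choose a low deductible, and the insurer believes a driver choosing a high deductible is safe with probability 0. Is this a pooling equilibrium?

At the pooled signal (low deductible) the insurer holds the prior 3/4 and pays 3/4·103 + 1/4·47 = 89. Off-path (high deductible) belief 0 gives 0·103 + 1·47 = 47.
Safe: low deductible gives 89 − 12 = 77; high deductible gives 47 − 34 = 13. Stays. ✓
Risky: low deductible gives 89 − 14 = 75; high deductible gives 47 − 61 = -14. Stays. ✓

Yes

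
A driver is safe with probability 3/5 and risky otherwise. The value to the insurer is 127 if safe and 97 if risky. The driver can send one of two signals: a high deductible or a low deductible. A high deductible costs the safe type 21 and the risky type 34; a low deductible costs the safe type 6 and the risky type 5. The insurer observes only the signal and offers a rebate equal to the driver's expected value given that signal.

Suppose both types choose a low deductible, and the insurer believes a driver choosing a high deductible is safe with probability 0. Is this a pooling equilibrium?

On the equilibrium path (low deductible) the insurer holds the prior 3/5 and pays 3/5·127 + 2/5·97 = 115. Off-path (high deductible) belief 0 gives 0·127 + 1·97 = 97.
Safe: low deductible gives 115 − 6 = 109; high deductible gives 97 − 21 = 76. Stays. ✓
Risky: low deductible gives 115 − 5 = 110; high deductible gives 97 − 34 = 63. Stays. ✓
Beliefs are Bayes-consistent on-path and both types best-respond.

Yes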